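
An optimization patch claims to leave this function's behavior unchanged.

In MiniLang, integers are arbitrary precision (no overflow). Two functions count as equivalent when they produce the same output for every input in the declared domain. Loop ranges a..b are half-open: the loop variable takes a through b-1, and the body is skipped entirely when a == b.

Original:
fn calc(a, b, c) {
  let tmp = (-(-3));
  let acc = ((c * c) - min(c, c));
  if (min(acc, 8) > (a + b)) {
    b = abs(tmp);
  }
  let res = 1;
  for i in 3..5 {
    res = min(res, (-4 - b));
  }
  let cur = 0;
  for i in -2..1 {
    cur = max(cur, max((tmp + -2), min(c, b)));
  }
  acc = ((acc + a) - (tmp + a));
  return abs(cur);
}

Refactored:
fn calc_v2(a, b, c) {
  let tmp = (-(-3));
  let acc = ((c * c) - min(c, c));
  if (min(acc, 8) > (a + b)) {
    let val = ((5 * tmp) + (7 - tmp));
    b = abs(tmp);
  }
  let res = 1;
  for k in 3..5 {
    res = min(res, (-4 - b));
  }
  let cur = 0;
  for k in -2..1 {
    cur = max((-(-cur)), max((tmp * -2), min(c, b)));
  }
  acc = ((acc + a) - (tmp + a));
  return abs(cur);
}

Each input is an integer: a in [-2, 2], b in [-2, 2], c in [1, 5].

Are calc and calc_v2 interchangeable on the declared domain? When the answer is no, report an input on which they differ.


Run the pair on a=0, b=0, c=1.
calc: tmp=3, then acc=0, then (min(acc, 8) > (a + b)) is false, then res=1, then (i=3), then res=-4, then (i=4), then res=-4, then cur=0, then (i=-2), then cur=1, then (i=-1), then cur=1, then (i=0), then cur=1, then acc=-3, then returns 1
calc_v2: tmp=3, then acc=0, then (min(acc, 8) > (a + b)) is false, then res=1, then (k=3), then res=-4, then (k=4), then res=-4, then cur=0, then (k=-2), then cur=0, then (k=-1), then cur=0, then (k=0), then cur=0, then acc=-3, then returns 0
1 and 0 differ, so these are not the same function on this domain.
verdict: not equivalent; witness: a=0, b=0, c=1


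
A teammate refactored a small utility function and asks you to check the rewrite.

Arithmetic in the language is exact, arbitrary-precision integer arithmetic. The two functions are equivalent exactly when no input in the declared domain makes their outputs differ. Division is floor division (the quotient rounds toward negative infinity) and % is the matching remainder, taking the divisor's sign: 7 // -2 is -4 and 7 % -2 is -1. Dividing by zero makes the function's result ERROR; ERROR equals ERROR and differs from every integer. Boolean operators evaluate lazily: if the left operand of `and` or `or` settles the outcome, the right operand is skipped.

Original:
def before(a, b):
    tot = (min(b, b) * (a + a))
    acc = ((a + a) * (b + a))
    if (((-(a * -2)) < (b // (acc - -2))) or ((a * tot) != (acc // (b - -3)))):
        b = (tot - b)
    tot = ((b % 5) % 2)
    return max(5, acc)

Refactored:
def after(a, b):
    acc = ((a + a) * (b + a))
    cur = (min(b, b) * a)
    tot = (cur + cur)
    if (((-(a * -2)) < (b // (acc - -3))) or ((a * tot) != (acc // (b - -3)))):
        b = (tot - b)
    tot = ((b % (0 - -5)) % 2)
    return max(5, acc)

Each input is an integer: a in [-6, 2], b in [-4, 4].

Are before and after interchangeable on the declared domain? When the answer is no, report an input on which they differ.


At a=-1, b=2: before gives ERROR, after gives 5.
verdict: not equivalent; witness: a=-1, b=2


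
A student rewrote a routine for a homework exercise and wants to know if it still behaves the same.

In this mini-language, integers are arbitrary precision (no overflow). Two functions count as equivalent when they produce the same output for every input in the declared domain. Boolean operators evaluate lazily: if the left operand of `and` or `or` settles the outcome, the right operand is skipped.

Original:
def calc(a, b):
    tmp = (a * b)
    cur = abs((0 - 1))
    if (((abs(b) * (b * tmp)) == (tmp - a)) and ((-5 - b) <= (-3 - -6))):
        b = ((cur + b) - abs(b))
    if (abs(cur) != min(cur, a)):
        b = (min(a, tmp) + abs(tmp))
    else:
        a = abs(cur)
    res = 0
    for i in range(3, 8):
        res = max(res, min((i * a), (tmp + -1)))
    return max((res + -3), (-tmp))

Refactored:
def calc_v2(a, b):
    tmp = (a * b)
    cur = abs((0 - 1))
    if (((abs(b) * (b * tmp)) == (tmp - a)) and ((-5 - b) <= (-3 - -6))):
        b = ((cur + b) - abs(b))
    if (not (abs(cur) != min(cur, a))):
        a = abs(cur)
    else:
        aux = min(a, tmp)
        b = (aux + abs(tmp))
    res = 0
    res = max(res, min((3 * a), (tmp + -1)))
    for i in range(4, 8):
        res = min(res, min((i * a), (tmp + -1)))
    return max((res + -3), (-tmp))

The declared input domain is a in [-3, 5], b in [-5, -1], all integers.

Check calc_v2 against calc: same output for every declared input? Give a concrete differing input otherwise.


Try a=-3, b=-5.
calc: tmp becomes 15; next cur becomes 1; next (((abs(b) * (b * tmp)) == (tmp - a)) and ((-5 - b) <= (-3 - -6))) evaluates to false; next (abs(cur) != min(cur, a)) evaluates to true; next b becomes 12; next res becomes 0; next at i=3:; next res becomes 0; next at i=4:; next res becomes 0; next at i=5:; next res becomes 0; next at i=6:; next res becomes 0; next at i=7:; next res becomes 0; next final value -3
calc_v2: tmp becomes 15; next cur becomes 1; next (((abs(b) * (b * tmp)) == (tmp - a)) and ((-5 - b) <= (-3 - -6))) evaluates to false; next (not (abs(cur) != min(cur, a))) evaluates to false; next aux becomes -3; next b becomes 12; next res becomes 0; next res becomes 0; next at i=4:; next res becomes -12; next at i=5:; next res becomes -15; next at i=6:; next res becomes -18; next at i=7:; next res becomes -21; next final value -15
-3 vs -15 — the two versions disagree here.
verdict: not equivalent; witness: a=-3, b=-5


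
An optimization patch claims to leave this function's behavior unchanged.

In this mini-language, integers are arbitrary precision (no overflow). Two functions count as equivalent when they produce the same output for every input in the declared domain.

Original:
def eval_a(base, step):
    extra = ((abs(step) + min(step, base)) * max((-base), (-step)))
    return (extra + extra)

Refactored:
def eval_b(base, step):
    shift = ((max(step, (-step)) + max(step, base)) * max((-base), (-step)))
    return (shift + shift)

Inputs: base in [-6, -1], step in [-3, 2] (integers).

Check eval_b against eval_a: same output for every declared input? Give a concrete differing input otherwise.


There is a counterexample at base=-6, step=-3: -36 on one side, 0 on the other.
eval_a: extra = -18; return -36
eval_b: shift = 0; return 0
verdict: not equivalent; witness: base=-6, step=-3


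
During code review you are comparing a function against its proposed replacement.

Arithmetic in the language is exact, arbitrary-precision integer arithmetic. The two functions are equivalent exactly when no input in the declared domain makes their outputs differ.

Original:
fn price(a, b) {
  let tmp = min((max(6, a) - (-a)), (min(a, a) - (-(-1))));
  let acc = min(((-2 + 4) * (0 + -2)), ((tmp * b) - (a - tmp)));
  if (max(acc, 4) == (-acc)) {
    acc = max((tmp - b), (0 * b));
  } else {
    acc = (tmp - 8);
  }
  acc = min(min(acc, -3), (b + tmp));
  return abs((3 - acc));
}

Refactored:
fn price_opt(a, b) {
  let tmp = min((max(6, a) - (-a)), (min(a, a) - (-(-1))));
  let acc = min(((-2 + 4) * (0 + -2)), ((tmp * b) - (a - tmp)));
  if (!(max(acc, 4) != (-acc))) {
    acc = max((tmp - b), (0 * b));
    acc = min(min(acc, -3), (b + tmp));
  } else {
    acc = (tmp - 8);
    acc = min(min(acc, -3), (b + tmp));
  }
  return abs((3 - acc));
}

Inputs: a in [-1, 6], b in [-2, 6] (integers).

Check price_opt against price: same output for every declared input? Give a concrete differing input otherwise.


Changes here: boolean connective usage differs, plus min/max/abs usage differs, plus constant usage differs, plus statement counts differ, plus arithmetic usage differs, plus comparison usage differs; the full 72-point sweep finds no disagreement.
verdict: equivalent


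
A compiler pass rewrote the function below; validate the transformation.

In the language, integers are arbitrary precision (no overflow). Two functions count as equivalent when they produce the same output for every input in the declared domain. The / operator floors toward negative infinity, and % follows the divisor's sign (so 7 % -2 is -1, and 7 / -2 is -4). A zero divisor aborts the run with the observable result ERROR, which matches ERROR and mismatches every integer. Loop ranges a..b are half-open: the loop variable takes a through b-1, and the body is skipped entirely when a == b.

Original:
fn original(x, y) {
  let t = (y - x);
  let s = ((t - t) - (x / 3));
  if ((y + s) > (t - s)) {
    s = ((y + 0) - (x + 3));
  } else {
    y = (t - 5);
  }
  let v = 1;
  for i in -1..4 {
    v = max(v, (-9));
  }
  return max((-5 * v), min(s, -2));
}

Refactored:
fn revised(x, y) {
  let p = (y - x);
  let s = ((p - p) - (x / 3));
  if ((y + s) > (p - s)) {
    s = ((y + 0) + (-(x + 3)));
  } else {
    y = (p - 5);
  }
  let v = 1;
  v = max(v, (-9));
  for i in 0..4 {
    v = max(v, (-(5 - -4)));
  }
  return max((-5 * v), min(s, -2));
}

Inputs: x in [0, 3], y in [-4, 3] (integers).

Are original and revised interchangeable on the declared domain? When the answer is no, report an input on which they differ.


Behavior is preserved: although statement counts differ, and loop structure differs, and min/max/abs usage differs, and local variable names differ, and constant usage differs, and arithmetic usage differs, the outputs never diverge.
Spot check at x=3, y=2 — original: t=-1, then s=-1, then ((y + s) > (t - s)) is true, then s=-4, then v=1, then (i=-1), then v=1, then (i=0), then v=1, then (i=1), then v=1, then (i=2), then v=1, then (i=3), then v=1, then returns -4. revised: p=-1, then s=-1, then ((y + s) > (p - s)) is true, then s=-4, then v=1, then v=1, then (i=0), then v=1, then (i=1), then v=1, then (i=2), then v=1, then (i=3), then v=1, then returns -4. Both give -4.
Sweeping the whole domain (32 inputs) finds no disagreement.
verdict: equivalent


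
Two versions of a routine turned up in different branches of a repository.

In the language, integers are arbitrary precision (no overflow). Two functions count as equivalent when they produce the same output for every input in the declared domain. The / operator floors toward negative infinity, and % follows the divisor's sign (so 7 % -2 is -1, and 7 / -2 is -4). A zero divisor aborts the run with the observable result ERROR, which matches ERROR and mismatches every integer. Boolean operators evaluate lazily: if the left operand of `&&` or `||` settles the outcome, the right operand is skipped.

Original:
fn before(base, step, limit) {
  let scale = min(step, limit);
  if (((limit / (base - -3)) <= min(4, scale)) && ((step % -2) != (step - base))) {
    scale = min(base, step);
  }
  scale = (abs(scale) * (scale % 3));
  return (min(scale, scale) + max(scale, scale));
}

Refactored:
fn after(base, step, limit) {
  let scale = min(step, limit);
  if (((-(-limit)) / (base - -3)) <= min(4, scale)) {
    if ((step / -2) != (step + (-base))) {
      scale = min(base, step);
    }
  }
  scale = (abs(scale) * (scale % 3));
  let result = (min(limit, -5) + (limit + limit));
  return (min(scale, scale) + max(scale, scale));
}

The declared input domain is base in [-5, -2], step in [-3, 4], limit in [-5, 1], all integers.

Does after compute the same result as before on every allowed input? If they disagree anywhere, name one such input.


Take base=-2, step=-3, limit=-5.
before: scale := -5 | (((limit / (base - -3)) <= min(4, scale)) && ((step % -2) != (step - base))): false | scale := 5 | result 10
after: scale := -5 | (((-(-limit)) / (base - -3)) <= min(4, scale)): true | ((step / -2) != (step + (-base))): true | scale := -3 | scale := 0 | result := -15 | result 0
10 != 0, so the rewrite changes behavior.
verdict: not equivalent; witness: base=-2, step=-3, limit=-5


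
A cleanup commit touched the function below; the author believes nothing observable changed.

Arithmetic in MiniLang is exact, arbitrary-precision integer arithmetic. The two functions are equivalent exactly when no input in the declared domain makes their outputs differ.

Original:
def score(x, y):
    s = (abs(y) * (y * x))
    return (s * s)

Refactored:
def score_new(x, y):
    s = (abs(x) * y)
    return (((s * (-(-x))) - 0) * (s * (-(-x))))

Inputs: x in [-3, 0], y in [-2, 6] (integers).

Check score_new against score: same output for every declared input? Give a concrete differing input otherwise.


Try x=-3, y=-2.
score: s = 12; return 144
score_new: s = -6; return 324
144 against 324: the behavior changed.
verdict: not equivalent; witness: x=-3, y=-2


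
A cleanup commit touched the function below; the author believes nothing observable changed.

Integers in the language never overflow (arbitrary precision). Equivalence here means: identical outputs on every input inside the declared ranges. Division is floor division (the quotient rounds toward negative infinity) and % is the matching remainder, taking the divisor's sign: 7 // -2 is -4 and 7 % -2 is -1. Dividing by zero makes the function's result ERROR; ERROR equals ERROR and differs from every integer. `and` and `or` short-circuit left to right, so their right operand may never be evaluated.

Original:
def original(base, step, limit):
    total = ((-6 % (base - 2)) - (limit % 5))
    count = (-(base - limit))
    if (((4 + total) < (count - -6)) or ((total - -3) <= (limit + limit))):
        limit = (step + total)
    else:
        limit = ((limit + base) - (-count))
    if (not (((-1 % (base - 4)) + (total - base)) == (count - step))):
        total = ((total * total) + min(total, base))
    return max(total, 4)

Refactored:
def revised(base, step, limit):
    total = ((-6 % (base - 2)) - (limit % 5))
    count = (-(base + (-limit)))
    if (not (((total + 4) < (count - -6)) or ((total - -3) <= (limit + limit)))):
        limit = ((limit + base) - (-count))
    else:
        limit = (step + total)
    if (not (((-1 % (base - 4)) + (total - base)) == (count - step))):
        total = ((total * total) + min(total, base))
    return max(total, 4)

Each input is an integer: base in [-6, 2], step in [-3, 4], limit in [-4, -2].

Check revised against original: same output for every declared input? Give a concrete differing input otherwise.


Comparing the listings, the differences include: boolean connective usage differs, and arithmetic usage differs.
As a probe, take base=-5, step=-1, limit=-3: original runs total becomes -8; next count becomes 2; next (((4 + total) < (count - -6)) or ((total - -3) <= (limit + limit))) evaluates to true; next limit becomes -9; next (not (((-1 % (base - 4)) + (total - base)) == (count - step))) evaluates to true; next total becomes 56; next final value 56; revised runs total becomes -8; next count becomes 2; next (not (((total + 4) < (count - -6)) or ((total - -3) <= (limit + limit)))) evaluates to false; next limit becomes -9; next (not (((-1 % (base - 4)) + (total - base)) == (count - step))) evaluates to true; next total becomes 56; next final value 56; both end at 56.
Every one of the 216 inputs gives matching results.
verdict: equivalent


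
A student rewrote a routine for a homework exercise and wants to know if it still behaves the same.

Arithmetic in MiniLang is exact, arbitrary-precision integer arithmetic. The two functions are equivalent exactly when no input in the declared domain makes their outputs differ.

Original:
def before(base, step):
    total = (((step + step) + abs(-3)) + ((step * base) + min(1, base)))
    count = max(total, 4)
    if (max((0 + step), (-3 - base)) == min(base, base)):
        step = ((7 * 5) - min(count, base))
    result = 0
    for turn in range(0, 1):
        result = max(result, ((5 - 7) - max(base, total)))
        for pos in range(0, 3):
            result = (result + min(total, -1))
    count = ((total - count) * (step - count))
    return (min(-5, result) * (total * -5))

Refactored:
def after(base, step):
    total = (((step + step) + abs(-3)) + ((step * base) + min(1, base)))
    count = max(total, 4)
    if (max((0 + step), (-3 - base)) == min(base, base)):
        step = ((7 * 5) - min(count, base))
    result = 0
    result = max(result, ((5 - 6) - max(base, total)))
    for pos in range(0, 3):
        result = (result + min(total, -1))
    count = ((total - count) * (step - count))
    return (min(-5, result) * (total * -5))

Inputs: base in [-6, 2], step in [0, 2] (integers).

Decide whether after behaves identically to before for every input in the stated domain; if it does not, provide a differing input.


On input base=-6, step=0, before returns -120 while after returns -105.
verdict: not equivalent; witness: base=-6, step=0


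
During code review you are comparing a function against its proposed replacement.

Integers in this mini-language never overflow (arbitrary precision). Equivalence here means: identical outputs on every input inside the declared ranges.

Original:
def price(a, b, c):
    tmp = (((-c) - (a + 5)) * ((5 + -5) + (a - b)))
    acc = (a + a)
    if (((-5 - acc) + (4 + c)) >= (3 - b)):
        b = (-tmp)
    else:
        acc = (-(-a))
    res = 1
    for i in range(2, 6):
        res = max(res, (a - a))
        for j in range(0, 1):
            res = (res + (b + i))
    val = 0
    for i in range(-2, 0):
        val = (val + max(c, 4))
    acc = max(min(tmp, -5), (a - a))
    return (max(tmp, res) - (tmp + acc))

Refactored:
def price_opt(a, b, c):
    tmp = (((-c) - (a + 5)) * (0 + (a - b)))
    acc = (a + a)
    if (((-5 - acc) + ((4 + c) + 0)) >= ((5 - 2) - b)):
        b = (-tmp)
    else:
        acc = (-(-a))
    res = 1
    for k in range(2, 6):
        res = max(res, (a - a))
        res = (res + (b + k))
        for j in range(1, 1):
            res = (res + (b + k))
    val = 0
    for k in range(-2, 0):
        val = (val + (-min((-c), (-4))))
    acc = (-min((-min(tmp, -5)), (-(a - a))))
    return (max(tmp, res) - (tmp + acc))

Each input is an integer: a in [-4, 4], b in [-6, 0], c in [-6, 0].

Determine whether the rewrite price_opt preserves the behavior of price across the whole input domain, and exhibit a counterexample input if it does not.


The two versions differ — the changes include constant usage differs; min/max/abs usage differs; arithmetic usage differs; statement counts differ; local variable names differ; loop structure differs.
One worked example (a=-3, b=-6, c=-1) — price: tmp=-3, then acc=-6, then (((-5 - acc) + (4 + c)) >= (3 - b)) is false, then acc=-3, then res=1, then (i=2), then res=1, then (j=0), then res=-3, then (i=3), then res=0, then (j=0), then res=-3, then (i=4), then res=0, then (j=0), then res=-2, then (i=5), then res=0, then (j=0), then res=-1, then val=0, then (i=-2), then val=4, then (i=-1), then val=8, then acc=0, then returns 2; price_opt: tmp=-3, then acc=-6, then (((-5 - acc) + ((4 + c) + 0)) >= ((5 - 2) - b)) is false, then acc=-3, then res=1, then (k=2), then res=1, then res=-3, then the loop over j runs zero times, then (k=3), then res=0, then res=-3, then the loop over j runs zero times, then (k=4), then res=0, then res=-2, then the loop over j runs zero times, then (k=5), then res=0, then res=-1, then the loop over j runs zero times, then val=0, then (k=-2), then val=4, then (k=-1), then val=8, then acc=0, then returns 2; agreement on 2.
Across all 441 domain points the two functions coincide.
verdict: equivalent


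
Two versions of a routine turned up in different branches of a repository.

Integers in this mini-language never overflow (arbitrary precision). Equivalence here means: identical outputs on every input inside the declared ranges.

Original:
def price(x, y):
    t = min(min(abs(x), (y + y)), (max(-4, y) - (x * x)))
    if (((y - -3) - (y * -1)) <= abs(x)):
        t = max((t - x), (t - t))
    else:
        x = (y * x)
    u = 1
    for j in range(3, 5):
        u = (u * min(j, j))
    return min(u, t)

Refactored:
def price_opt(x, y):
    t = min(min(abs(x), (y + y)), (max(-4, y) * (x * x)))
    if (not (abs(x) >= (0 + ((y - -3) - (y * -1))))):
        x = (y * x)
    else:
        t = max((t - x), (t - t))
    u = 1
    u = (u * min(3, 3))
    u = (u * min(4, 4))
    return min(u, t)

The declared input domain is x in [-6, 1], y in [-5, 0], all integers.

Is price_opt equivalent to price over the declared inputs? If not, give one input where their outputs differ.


At x=-6, y=0: price gives 0, price_opt gives 6.
verdict: not equivalent; witness: x=-6, y=0


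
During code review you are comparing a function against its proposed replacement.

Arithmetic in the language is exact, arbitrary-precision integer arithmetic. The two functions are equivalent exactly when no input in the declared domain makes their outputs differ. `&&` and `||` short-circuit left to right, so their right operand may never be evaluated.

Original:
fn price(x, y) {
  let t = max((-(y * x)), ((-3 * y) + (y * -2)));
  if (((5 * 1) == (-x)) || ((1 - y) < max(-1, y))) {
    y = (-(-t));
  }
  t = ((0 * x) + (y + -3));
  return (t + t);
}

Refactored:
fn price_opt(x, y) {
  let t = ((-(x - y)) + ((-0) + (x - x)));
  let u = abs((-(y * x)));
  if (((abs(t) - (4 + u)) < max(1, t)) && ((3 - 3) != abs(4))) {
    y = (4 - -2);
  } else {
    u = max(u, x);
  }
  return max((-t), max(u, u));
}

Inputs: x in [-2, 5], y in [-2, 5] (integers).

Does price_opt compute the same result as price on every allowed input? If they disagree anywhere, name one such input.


On input x=-2, y=-2, price returns -10 while price_opt returns 4.
verdict: not equivalent; witness: x=-2, y=-2


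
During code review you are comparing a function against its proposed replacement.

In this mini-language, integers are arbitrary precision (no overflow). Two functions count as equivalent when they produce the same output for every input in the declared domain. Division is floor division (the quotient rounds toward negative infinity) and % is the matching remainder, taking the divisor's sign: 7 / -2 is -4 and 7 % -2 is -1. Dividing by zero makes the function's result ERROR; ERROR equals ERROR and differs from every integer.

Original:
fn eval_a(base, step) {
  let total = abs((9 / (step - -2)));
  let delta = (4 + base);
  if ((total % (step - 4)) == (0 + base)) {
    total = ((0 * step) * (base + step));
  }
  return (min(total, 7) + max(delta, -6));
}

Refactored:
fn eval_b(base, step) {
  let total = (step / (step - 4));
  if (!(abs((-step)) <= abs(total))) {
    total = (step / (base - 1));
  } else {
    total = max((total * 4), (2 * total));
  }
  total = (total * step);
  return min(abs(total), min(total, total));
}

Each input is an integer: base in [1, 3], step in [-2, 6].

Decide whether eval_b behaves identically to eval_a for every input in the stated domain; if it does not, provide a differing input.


On input base=1, step=-1, eval_a returns 12 while eval_b returns ERROR.
verdict: not equivalent; witness: base=1, step=-1


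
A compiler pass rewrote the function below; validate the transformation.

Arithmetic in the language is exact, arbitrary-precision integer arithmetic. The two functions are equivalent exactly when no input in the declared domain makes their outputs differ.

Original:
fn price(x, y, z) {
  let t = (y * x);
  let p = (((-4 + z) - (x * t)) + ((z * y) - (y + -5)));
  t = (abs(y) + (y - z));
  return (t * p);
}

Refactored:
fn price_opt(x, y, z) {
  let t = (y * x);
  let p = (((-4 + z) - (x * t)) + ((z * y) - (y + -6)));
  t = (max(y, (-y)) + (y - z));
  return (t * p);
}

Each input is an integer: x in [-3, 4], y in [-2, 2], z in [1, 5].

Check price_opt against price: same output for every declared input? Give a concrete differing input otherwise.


These are not equivalent — on x=-3, y=-2, z=1 the outputs split (-20 vs -21).
price: t=6, then p=20, then t=-1, then returns -20
price_opt: t=6, then p=21, then t=-1, then returns -21
verdict: not equivalent; witness: x=-3, y=-2, z=1


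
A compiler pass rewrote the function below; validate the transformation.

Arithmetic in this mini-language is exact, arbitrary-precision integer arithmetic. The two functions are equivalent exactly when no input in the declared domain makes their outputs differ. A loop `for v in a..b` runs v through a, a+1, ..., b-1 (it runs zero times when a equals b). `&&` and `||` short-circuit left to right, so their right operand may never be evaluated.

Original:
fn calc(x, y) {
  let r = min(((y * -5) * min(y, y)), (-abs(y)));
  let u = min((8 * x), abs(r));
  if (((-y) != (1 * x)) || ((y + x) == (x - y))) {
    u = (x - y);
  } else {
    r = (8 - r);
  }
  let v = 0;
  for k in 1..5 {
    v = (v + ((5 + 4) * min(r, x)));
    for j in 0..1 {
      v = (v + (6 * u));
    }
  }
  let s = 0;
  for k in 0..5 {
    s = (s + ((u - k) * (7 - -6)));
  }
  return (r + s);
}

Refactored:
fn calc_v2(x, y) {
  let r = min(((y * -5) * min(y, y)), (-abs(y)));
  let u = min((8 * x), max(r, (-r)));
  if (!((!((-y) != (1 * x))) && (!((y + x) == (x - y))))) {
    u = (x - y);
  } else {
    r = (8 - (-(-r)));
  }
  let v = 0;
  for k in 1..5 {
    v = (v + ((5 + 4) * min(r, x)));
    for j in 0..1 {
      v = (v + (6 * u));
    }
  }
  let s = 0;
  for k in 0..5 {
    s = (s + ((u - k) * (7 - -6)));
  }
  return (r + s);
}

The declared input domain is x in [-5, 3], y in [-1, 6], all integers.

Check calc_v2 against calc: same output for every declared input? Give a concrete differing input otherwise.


Equivalent — the differences include boolean connective usage differs, min/max/abs usage differs, yet no declared input distinguishes the two.
Spot check at x=2, y=-1 — calc: r=-5, then u=5, then (((-y) != (1 * x)) || ((y + x) == (x - y))) is true, then u=3, then v=0, then (k=1), then v=-45, then (j=0), then v=-27, then (k=2), then v=-72, then (j=0), then v=-54, then (k=3), then v=-99, then (j=0), then v=-81, then (k=4), then v=-126, then (j=0), then v=-108, then s=0, then (k=0), then s=39, then (k=1), then s=65, then (k=2), then s=78, then (k=3), then s=78, then (k=4), then s=65, then returns 60. calc_v2: r=-5, then u=5, then (!((!((-y) != (1 * x))) && (!((y + x) == (x - y))))) is true, then u=3, then v=0, then (k=1), then v=-45, then (j=0), then v=-27, then (k=2), then v=-72, then (j=0), then v=-54, then (k=3), then v=-99, then (j=0), then v=-81, then (k=4), then v=-126, then (j=0), then v=-108, then s=0, then (k=0), then s=39, then (k=1), then s=65, then (k=2), then s=78, then (k=3), then s=78, then (k=4), then s=65, then returns 60. Both give 60.
An exhaustive pass over the 72 declared inputs shows identical outputs.
verdict: equivalent


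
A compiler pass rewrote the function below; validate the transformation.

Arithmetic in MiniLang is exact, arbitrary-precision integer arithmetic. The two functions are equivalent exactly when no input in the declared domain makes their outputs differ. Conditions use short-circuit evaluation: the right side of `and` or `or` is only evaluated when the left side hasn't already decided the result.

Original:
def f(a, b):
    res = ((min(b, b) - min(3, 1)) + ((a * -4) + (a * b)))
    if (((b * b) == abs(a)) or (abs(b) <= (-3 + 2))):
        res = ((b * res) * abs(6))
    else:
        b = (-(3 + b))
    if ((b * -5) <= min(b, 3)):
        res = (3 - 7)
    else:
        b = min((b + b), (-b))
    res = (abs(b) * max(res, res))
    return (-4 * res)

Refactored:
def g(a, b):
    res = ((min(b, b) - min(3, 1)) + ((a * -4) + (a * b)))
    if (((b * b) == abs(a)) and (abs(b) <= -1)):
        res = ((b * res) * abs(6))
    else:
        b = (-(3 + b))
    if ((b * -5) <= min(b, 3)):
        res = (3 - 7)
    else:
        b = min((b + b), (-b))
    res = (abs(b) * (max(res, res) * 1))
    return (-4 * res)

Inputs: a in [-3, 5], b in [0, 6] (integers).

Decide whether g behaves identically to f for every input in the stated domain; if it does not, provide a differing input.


Consider the input a=-1, b=1.
f: res = 3; (((b * b) == abs(a)) or (abs(b) <= (-3 + 2))) -> true; res = 18; ((b * -5) <= min(b, 3)) -> true; res = -4; res = -4; return 16
g: res = 3; (((b * b) == abs(a)) and (abs(b) <= -1)) -> false; b = -4; ((b * -5) <= min(b, 3)) -> false; b = -8; res = 24; return -96
16 != -96, so the rewrite changes behavior.
verdict: not equivalent; witness: a=-1, b=1


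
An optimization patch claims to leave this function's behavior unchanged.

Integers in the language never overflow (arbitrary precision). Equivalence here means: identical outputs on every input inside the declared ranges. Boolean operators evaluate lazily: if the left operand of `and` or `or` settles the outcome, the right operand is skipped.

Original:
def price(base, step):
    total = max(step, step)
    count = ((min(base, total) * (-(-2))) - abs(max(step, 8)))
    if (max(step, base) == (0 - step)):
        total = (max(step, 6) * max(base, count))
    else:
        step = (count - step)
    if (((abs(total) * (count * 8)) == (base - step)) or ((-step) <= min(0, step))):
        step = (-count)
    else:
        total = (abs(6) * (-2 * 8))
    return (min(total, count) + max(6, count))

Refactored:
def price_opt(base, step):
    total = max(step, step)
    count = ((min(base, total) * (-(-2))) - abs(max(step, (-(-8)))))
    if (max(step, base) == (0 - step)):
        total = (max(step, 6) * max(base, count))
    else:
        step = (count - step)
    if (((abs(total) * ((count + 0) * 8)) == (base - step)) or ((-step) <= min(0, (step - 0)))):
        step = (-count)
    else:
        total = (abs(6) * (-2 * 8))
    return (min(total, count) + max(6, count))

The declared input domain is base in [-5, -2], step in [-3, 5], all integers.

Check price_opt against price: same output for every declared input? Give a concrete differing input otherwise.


Comparing the listings, the differences include: constant usage differs, and arithmetic usage differs.
Tracing base=-4, step=5: price: total = 5; count = -16; (max(step, base) == (0 - step)) -> false; step = -21; (((abs(total) * (count * 8)) == (base - step)) or ((-step) <= min(0, step))) -> false; total = -96; return -90 | price_opt: total = 5; count = -16; (max(step, base) == (0 - step)) -> false; step = -21; (((abs(total) * ((count + 0) * 8)) == (base - step)) or ((-step) <= min(0, (step - 0)))) -> false; total = -96; return -90 — matching result -90.
Sweeping the whole domain (36 inputs) finds no disagreement.
verdict: equivalent


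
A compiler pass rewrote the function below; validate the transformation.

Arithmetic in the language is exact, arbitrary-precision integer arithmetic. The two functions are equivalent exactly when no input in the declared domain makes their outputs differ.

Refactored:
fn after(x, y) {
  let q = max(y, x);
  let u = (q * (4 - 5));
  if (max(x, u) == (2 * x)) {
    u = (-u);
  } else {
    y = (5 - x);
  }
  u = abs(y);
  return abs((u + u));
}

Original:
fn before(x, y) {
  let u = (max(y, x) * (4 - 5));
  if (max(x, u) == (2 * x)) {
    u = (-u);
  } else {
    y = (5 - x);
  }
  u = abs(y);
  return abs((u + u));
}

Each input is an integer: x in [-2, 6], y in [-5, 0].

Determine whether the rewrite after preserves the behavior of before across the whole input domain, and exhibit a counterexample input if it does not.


The two are interchangeable: statement counts differ, local variable names differ, and every declared input agrees.
One worked example (x=-2, y=0) — before: u becomes 0; next (max(x, u) == (2 * x)) evaluates to false; next y becomes 7; next u becomes 7; next final value 14; after: q becomes 0; next u becomes 0; next (max(x, u) == (2 * x)) evaluates to false; next y becomes 7; next u becomes 7; next final value 14; agreement on 14.
Every one of the 54 inputs gives matching results.
verdict: equivalent


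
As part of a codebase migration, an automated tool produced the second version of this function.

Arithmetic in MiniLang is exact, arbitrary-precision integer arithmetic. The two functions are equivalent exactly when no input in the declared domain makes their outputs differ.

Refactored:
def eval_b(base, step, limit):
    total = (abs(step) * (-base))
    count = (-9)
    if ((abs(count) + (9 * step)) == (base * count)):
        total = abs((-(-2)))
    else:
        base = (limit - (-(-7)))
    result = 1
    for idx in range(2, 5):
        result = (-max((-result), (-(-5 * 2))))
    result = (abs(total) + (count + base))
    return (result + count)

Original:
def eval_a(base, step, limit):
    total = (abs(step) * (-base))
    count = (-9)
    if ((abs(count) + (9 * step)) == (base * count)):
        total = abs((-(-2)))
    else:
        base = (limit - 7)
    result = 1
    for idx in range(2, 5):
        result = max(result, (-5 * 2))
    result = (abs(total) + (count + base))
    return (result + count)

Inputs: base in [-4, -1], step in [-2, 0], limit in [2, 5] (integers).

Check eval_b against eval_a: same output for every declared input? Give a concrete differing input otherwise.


The suspicious-looking change has no observable effect anywhere in the declared ranges.
Tracing base=-2, step=-1, limit=2: eval_a: total := 2 | count := -9 | ((abs(count) + (9 * step)) == (base * count)): false | base := -5 | result := 1 | iter idx=2: | result := 1 | iter idx=3: | result := 1 | iter idx=4: | result := 1 | result := -12 | result -21 | eval_b: total := 2 | count := -9 | ((abs(count) + (9 * step)) == (base * count)): false | base := -5 | result := 1 | iter idx=2: | result := -10 | iter idx=3: | result := -10 | iter idx=4: | result := -10 | result := -12 | result -21 — matching result -21.
Every one of the 48 inputs gives matching results.
verdict: equivalent


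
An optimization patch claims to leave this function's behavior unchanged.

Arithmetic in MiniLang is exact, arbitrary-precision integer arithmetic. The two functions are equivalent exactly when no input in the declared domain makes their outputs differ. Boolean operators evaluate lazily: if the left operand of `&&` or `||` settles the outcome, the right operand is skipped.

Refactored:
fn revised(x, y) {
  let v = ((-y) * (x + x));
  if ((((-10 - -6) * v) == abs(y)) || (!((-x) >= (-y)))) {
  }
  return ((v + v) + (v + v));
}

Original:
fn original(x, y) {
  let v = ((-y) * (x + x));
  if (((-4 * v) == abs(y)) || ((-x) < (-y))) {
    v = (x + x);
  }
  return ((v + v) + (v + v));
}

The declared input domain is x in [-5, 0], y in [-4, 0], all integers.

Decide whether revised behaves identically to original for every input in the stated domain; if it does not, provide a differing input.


Consider the input x=-5, y=0.
original: v = 0; (((-4 * v) == abs(y)) || ((-x) < (-y))) -> true; v = -10; return -40
revised: v = 0; ((((-10 - -6) * v) == abs(y)) || (!((-x) >= (-y)))) -> true; return 0
-40 against 0: the behavior changed.
verdict: not equivalent; witness: x=-5, y=0


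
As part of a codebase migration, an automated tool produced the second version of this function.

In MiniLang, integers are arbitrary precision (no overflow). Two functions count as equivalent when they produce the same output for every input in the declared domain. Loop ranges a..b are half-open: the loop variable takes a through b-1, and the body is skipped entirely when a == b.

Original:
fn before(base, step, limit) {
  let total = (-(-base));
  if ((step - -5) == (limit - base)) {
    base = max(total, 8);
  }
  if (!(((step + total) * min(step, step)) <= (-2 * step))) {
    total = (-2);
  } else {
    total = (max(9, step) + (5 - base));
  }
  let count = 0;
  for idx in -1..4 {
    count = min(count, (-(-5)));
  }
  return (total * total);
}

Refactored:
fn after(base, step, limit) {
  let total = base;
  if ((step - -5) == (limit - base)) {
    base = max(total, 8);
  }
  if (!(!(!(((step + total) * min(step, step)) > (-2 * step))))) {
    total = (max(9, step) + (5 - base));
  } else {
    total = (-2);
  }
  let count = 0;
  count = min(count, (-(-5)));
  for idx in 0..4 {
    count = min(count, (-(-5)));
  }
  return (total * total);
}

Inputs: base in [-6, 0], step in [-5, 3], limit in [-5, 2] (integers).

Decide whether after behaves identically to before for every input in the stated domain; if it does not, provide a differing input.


Side by side, the visible changes include: statement counts differ; and constant usage differs; and comparison usage differs; and min/max/abs usage differs; and loop structure differs; and boolean connective usage differs.
Tracing base=-1, step=-2, limit=-4: before: total=-1, then ((step - -5) == (limit - base)) is false, then (!(((step + total) * min(step, step)) <= (-2 * step))) is true, then total=-2, then count=0, then (idx=-1), then count=0, then (idx=0), then count=0, then (idx=1), then count=0, then (idx=2), then count=0, then (idx=3), then count=0, then returns 4 | after: total=-1, then ((step - -5) == (limit - base)) is false, then (!(!(!(((step + total) * min(step, step)) > (-2 * step))))) is false, then total=-2, then count=0, then count=0, then (idx=0), then count=0, then (idx=1), then count=0, then (idx=2), then count=0, then (idx=3), then count=0, then returns 4 — matching result 4.
Across all 504 domain points the two functions coincide.
verdict: equivalent


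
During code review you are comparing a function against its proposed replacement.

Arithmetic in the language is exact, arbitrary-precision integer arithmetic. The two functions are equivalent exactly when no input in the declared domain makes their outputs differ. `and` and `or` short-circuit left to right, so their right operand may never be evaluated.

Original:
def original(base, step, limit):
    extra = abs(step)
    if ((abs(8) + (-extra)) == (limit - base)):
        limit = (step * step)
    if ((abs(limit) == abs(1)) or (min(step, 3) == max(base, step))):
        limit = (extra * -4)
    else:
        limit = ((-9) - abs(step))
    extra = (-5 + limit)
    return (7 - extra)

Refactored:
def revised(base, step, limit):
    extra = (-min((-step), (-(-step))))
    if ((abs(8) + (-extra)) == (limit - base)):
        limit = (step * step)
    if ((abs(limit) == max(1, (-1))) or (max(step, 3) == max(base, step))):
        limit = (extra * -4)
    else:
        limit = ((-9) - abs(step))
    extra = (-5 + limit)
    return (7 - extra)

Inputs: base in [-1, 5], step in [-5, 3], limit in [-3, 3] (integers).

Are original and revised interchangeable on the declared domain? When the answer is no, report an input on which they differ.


Evaluate both at base=-1, step=-1, limit=-3.
original: extra = 1; ((abs(8) + (-extra)) == (limit - base)) -> false; ((abs(limit) == abs(1)) or (min(step, 3) == max(base, step))) -> true; limit = -4; extra = -9; return 16
revised: extra = 1; ((abs(8) + (-extra)) == (limit - base)) -> false; ((abs(limit) == max(1, (-1))) or (max(step, 3) == max(base, step))) -> false; limit = -10; extra = -15; return 22
16 != 22, so the rewrite changes behavior.
verdict: not equivalent; witness: base=-1, step=-1, limit=-3


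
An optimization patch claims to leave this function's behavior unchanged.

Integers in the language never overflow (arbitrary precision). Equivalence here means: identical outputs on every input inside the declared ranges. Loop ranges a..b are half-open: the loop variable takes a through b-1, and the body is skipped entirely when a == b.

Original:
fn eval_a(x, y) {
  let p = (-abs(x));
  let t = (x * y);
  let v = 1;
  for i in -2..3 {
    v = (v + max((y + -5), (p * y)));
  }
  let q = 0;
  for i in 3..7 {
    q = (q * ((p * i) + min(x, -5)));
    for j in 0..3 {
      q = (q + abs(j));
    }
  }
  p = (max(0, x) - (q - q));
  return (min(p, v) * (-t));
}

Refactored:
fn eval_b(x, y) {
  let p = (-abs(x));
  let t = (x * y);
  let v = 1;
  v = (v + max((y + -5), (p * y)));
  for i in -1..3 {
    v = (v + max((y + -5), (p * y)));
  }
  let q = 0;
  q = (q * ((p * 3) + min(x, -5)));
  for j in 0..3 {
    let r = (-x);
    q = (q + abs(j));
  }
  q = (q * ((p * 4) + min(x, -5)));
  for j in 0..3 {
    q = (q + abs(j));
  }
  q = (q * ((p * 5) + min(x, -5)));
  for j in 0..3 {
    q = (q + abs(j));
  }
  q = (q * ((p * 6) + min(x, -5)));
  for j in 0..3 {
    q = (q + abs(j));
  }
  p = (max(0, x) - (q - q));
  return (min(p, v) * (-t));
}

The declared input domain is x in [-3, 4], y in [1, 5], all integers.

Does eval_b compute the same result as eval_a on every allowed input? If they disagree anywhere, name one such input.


Differences: local variable names differ, constant usage differs, loop structure differs, min/max/abs usage differs, statement counts differ, arithmetic usage differs — yet all 40 inputs agree.
verdict: equivalent
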